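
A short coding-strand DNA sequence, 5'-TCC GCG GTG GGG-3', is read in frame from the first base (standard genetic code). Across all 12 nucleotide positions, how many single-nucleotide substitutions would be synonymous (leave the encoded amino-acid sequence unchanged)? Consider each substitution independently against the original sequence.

Codon 1 (TCC, Ser): 3 synonymous substitutions.
Codon 2 (GCG, Ala): 3 synonymous substitutions.
Codon 3 (GTG, Val): 3 synonymous substitutions.
Codon 4 (GGG, Gly): 3 synonymous substitutions.
Total: 3 + 3 + 3 + 3 = 12.

12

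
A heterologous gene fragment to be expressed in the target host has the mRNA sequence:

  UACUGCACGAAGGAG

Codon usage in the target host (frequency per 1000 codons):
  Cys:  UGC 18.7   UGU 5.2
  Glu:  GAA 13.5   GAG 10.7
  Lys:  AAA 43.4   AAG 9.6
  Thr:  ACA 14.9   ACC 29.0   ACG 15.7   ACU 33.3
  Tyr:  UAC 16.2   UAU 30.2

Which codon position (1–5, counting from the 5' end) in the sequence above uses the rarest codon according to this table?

4

Codon 1 UAC (Tyr): 16.2 per 1000.
Codon 2 UGC (Cys): 18.7 per 1000.
Codon 3 ACG (Thr): 15.7 per 1000.
Codon 4 AAG (Lys): 9.6 per 1000.
Codon 5 GAG (Glu): 10.7 per 1000.
Lowest frequency is 9.6 at codon 4.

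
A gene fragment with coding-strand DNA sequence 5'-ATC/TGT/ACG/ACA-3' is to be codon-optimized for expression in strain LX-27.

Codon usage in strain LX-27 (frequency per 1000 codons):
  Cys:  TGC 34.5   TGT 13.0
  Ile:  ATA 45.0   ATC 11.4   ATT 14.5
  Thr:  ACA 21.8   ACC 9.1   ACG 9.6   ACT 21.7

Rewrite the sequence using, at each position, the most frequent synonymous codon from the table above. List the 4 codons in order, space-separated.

Codon 1 (Ile): best is ATA at 45.0.
Codon 2 (Cys): best is TGC at 34.5.
Codon 3 (Thr): best is ACA at 21.8.
Codon 4 (Thr): best is ACA at 21.8.

ATA TGC ACA ACA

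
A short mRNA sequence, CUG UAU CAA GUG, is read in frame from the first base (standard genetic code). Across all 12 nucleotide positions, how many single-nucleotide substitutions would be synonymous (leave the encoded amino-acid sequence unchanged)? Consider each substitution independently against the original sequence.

Codon 1 (CUG, Leu): 4 synonymous substitutions.
Codon 2 (UAU, Tyr): 1 synonymous substitution.
Codon 3 (CAA, Gln): 1 synonymous substitution.
Codon 4 (GUG, Val): 3 synonymous substitutions.
Total: 4 + 1 + 1 + 3 = 9.

9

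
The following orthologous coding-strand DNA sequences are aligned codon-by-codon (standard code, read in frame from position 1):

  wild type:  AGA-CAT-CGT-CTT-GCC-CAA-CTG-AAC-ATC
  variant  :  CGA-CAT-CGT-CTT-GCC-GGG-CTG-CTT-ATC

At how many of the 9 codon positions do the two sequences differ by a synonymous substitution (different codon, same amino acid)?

1

Codon 1: AGA Arg / CGA Arg — synonymous.
Codon 2: CAT His / CAT His — identical.
Codon 3: CGT Arg / CGT Arg — identical.
Codon 4: CTT Leu / CTT Leu — identical.
Codon 5: GCC Ala / GCC Ala — identical.
Codon 6: CAA Gln / GGG Gly — nonsynonymous.
Codon 7: CTG Leu / CTG Leu — identical.
Codon 8: AAC Asn / CTT Leu — nonsynonymous.
Codon 9: ATC Ile / ATC Ile — identical.
Synonymous differences: 1.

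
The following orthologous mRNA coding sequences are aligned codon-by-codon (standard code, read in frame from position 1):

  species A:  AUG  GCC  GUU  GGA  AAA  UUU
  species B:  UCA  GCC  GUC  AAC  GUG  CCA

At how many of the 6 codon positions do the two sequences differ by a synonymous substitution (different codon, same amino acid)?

Codon 1: AUG Met / UCA Ser — nonsynonymous.
Codon 2: GCC Ala / GCC Ala — identical.
Codon 3: GUU Val / GUC Val — synonymous.
Codon 4: GGA Gly / AAC Asn — nonsynonymous.
Codon 5: AAA Lys / GUG Val — nonsynonymous.
Codon 6: UUU Phe / CCA Pro — nonsynonymous.
Synonymous differences: 1.

1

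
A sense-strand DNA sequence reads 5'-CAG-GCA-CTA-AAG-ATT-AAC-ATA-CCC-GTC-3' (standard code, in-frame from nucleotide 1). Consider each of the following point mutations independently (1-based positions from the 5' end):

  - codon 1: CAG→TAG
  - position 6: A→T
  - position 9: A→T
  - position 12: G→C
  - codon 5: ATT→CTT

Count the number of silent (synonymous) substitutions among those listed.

Codon 1: CAG (Gln) → TAG (Stop) — nonsense.
Codon 2: GCA (Ala) → GCT (Ala) — synonymous.
Codon 3: CTA (Leu) → CTT (Leu) — synonymous.
Codon 4: AAG (Lys) → AAC (Asn) — missense.
Codon 5: ATT (Ile) → CTT (Leu) — missense.
Synonymous: 2 of 5.

2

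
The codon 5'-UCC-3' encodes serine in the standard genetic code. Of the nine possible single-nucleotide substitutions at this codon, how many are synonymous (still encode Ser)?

Position 1: none → 0 synonymous.
Position 2: none → 0 synonymous.
Position 3: UCU, UCA, UCG → 3 synonymous.
Total: 0 + 0 + 3 = 3.

3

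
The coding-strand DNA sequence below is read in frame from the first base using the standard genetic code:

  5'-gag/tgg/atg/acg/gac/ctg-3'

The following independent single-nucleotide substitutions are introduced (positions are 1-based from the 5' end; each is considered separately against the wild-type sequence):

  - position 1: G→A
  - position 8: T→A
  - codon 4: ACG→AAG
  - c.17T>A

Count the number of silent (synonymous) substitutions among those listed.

0

Codon 1: GAG (Glu) → AAG (Lys) — missense.
Codon 3: ATG (Met) → AAG (Lys) — missense.
Codon 4: ACG (Thr) → AAG (Lys) — missense.
Codon 6: CTG (Leu) → CAG (Gln) — missense.
Synonymous: 0 of 4.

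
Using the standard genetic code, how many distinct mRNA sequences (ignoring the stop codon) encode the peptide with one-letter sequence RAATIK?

2304

Arg: 6 codons.
Ala: 4 codons.
Ala: 4 codons.
Thr: 4 codons.
Ile: 3 codons.
Lys: 2 codons.
6 × 4 × 4 × 4 × 3 × 2 = 2304.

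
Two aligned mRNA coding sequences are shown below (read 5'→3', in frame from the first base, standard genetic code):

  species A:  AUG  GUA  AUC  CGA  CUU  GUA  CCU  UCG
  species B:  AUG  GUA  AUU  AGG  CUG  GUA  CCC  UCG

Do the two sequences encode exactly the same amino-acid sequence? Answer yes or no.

yes

Codon 1: AUG Met / AUG Met — identical.
Codon 2: GUA Val / GUA Val — identical.
Codon 3: AUC Ile / AUU Ile — synonymous.
Codon 4: CGA Arg / AGG Arg — synonymous.
Codon 5: CUU Leu / CUG Leu — synonymous.
Codon 6: GUA Val / GUA Val — identical.
Codon 7: CCU Pro / CCC Pro — synonymous.
Codon 8: UCG Ser / UCG Ser — identical.
Nonsynonymous differences: 0 → same protein.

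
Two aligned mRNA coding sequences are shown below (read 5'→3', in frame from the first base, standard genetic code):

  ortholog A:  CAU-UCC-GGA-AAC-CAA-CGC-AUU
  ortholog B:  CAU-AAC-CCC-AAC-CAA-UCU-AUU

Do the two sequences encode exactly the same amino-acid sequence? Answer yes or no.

no

Codon 1: CAU His / CAU His — identical.
Codon 2: UCC Ser / AAC Asn — nonsynonymous.
Codon 3: GGA Gly / CCC Pro — nonsynonymous.
Codon 4: AAC Asn / AAC Asn — identical.
Codon 5: CAA Gln / CAA Gln — identical.
Codon 6: CGC Arg / UCU Ser — nonsynonymous.
Codon 7: AUU Ile / AUU Ile — identical.
Nonsynonymous differences: 3 → different protein.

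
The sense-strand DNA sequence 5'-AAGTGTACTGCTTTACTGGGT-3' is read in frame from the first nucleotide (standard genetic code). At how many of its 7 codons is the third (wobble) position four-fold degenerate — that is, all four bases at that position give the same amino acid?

Codon 1 AAG (Lys): third position 2-fold.
Codon 2 TGT (Cys): third position 2-fold.
Codon 3 ACT (Thr): third position 4-fold.
Codon 4 GCT (Ala): third position 4-fold.
Codon 5 TTA (Leu): third position 2-fold.
Codon 6 CTG (Leu): third position 4-fold.
Codon 7 GGT (Gly): third position 4-fold.
Four-fold degenerate third positions: 4.

4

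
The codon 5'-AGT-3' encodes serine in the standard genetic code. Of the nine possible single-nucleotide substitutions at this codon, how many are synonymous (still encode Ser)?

Position 1: none → 0 synonymous.
Position 2: none → 0 synonymous.
Position 3: AGC → 1 synonymous.
Total: 0 + 0 + 1 = 1.

1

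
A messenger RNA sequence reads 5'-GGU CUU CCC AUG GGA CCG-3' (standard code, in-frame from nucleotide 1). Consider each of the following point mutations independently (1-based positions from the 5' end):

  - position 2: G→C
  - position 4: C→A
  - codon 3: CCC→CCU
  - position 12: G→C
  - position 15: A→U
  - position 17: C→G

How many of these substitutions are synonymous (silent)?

Codon 1: GGU (Gly) → GCU (Ala) — missense.
Codon 2: CUU (Leu) → AUU (Ile) — missense.
Codon 3: CCC (Pro) → CCU (Pro) — synonymous.
Codon 4: AUG (Met) → AUC (Ile) — missense.
Codon 5: GGA (Gly) → GGU (Gly) — synonymous.
Codon 6: CCG (Pro) → CGG (Arg) — missense.
Synonymous: 2 of 6.

2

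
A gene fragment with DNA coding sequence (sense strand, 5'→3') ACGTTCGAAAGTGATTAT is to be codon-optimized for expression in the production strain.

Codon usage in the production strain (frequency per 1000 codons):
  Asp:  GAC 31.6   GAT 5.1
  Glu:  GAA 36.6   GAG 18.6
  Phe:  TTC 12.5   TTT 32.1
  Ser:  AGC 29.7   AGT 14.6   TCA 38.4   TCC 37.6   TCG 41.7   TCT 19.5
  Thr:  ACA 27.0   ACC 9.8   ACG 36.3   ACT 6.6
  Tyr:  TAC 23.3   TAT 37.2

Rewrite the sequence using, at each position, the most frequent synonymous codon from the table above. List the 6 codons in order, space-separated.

Codon 1 (Thr): best is ACG at 36.3.
Codon 2 (Phe): best is TTT at 32.1.
Codon 3 (Glu): best is GAA at 36.6.
Codon 4 (Ser): best is TCG at 41.7.
Codon 5 (Asp): best is GAC at 31.6.
Codon 6 (Tyr): best is TAT at 37.2.

ACG TTT GAA TCG GAC TAT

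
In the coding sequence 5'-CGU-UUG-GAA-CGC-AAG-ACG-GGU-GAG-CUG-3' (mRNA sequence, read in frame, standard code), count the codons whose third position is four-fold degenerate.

Codon 1 CGU (Arg): third position 4-fold.
Codon 2 UUG (Leu): third position 2-fold.
Codon 3 GAA (Glu): third position 2-fold.
Codon 4 CGC (Arg): third position 4-fold.
Codon 5 AAG (Lys): third position 2-fold.
Codon 6 ACG (Thr): third position 4-fold.
Codon 7 GGU (Gly): third position 4-fold.
Codon 8 GAG (Glu): third position 2-fold.
Codon 9 CUG (Leu): third position 4-fold.
Four-fold degenerate third positions: 5.

5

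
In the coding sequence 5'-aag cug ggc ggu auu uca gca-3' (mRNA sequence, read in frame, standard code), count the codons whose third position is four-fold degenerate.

Codon 1 AAG (Lys): third position 2-fold.
Codon 2 CUG (Leu): third position 4-fold.
Codon 3 GGC (Gly): third position 4-fold.
Codon 4 GGU (Gly): third position 4-fold.
Codon 5 AUU (Ile): third position 3-fold.
Codon 6 UCA (Ser): third position 4-fold.
Codon 7 GCA (Ala): third position 4-fold.
Four-fold degenerate third positions: 5.

5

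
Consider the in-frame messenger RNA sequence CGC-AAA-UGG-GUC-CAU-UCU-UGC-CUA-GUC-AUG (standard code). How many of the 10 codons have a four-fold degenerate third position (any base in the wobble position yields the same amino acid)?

Codon 1 CGC (Arg): third position 4-fold.
Codon 2 AAA (Lys): third position 2-fold.
Codon 3 UGG (Trp): third position 1-fold.
Codon 4 GUC (Val): third position 4-fold.
Codon 5 CAU (His): third position 2-fold.
Codon 6 UCU (Ser): third position 4-fold.
Codon 7 UGC (Cys): third position 2-fold.
Codon 8 CUA (Leu): third position 4-fold.
Codon 9 GUC (Val): third position 4-fold.
Codon 10 AUG (Met): third position 1-fold.
Four-fold degenerate third positions: 5.

5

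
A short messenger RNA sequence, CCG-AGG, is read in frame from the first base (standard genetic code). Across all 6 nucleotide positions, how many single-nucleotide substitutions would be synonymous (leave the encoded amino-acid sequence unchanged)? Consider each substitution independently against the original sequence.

Codon 1 (CCG, Pro): 3 synonymous substitutions.
Codon 2 (AGG, Arg): 2 synonymous substitutions.
Total: 3 + 2 = 5.

5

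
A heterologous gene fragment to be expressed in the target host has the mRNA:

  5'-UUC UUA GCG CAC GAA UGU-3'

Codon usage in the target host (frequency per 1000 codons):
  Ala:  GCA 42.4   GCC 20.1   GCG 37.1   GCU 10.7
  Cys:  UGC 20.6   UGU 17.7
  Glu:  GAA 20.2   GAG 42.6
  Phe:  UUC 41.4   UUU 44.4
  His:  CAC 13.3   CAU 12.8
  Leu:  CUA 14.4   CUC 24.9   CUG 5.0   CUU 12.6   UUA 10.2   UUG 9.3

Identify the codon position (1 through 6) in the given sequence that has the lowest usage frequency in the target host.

Codon 1 UUC (Phe): 41.4 per 1000.
Codon 2 UUA (Leu): 10.2 per 1000.
Codon 3 GCG (Ala): 37.1 per 1000.
Codon 4 CAC (His): 13.3 per 1000.
Codon 5 GAA (Glu): 20.2 per 1000.
Codon 6 UGU (Cys): 17.7 per 1000.
Lowest frequency is 10.2 at codon 2.

2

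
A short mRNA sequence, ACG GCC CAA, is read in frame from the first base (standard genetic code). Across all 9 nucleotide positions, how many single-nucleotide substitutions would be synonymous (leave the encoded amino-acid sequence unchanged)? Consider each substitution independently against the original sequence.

Codon 1 (ACG, Thr): 3 synonymous substitutions.
Codon 2 (GCC, Ala): 3 synonymous substitutions.
Codon 3 (CAA, Gln): 1 synonymous substitution.
Total: 3 + 3 + 1 = 7.

7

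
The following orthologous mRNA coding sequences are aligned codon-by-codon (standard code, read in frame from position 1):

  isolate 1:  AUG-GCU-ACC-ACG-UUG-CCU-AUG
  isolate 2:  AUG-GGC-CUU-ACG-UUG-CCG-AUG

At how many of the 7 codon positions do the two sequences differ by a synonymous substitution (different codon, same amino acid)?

1

Codon 1: AUG Met / AUG Met — identical.
Codon 2: GCU Ala / GGC Gly — nonsynonymous.
Codon 3: ACC Thr / CUU Leu — nonsynonymous.
Codon 4: ACG Thr / ACG Thr — identical.
Codon 5: UUG Leu / UUG Leu — identical.
Codon 6: CCU Pro / CCG Pro — synonymous.
Codon 7: AUG Met / AUG Met — identical.
Synonymous differences: 1.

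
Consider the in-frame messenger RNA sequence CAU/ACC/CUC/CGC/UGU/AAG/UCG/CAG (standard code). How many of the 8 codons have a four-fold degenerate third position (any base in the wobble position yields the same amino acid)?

Codon 1 CAU (His): third position 2-fold.
Codon 2 ACC (Thr): third position 4-fold.
Codon 3 CUC (Leu): third position 4-fold.
Codon 4 CGC (Arg): third position 4-fold.
Codon 5 UGU (Cys): third position 2-fold.
Codon 6 AAG (Lys): third position 2-fold.
Codon 7 UCG (Ser): third position 4-fold.
Codon 8 CAG (Gln): third position 2-fold.
Four-fold degenerate third positions: 4.

4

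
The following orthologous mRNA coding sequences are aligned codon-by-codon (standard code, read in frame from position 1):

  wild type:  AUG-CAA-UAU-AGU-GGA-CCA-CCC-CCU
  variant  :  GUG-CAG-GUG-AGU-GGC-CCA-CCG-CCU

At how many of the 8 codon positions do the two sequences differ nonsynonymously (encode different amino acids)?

2

Codon 1: AUG Met / GUG Val — nonsynonymous.
Codon 2: CAA Gln / CAG Gln — synonymous.
Codon 3: UAU Tyr / GUG Val — nonsynonymous.
Codon 4: AGU Ser / AGU Ser — identical.
Codon 5: GGA Gly / GGC Gly — synonymous.
Codon 6: CCA Pro / CCA Pro — identical.
Codon 7: CCC Pro / CCG Pro — synonymous.
Codon 8: CCU Pro / CCU Pro — identical.
Nonsynonymous differences: 2.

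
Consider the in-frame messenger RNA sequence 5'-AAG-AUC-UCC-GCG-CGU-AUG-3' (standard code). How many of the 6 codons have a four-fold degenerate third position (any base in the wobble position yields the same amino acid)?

3

Codon 1 AAG (Lys): third position 2-fold.
Codon 2 AUC (Ile): third position 3-fold.
Codon 3 UCC (Ser): third position 4-fold.
Codon 4 GCG (Ala): third position 4-fold.
Codon 5 CGU (Arg): third position 4-fold.
Codon 6 AUG (Met): third position 1-fold.
Four-fold degenerate third positions: 3.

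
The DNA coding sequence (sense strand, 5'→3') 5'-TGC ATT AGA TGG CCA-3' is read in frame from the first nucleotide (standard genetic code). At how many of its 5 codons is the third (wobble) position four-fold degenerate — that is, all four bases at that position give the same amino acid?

1

Codon 1 TGC (Cys): third position 2-fold.
Codon 2 ATT (Ile): third position 3-fold.
Codon 3 AGA (Arg): third position 2-fold.
Codon 4 TGG (Trp): third position 1-fold.
Codon 5 CCA (Pro): third position 4-fold.
Four-fold degenerate third positions: 1.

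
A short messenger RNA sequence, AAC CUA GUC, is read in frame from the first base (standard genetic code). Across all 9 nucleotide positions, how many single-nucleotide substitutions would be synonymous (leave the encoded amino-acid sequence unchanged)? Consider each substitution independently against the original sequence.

8

Codon 1 (AAC, Asn): 1 synonymous substitution.
Codon 2 (CUA, Leu): 4 synonymous substitutions.
Codon 3 (GUC, Val): 3 synonymous substitutions.
Total: 1 + 4 + 3 = 8.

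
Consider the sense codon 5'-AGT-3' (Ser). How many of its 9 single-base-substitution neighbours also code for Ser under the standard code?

Position 1: none → 0 synonymous.
Position 2: none → 0 synonymous.
Position 3: AGC → 1 synonymous.
Total: 0 + 0 + 1 = 1.

1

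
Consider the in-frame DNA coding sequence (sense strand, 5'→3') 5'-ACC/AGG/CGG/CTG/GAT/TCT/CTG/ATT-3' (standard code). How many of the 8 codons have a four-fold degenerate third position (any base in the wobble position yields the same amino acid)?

5

Codon 1 ACC (Thr): third position 4-fold.
Codon 2 AGG (Arg): third position 2-fold.
Codon 3 CGG (Arg): third position 4-fold.
Codon 4 CTG (Leu): third position 4-fold.
Codon 5 GAT (Asp): third position 2-fold.
Codon 6 TCT (Ser): third position 4-fold.
Codon 7 CTG (Leu): third position 4-fold.
Codon 8 ATT (Ile): third position 3-fold.
Four-fold degenerate third positions: 5.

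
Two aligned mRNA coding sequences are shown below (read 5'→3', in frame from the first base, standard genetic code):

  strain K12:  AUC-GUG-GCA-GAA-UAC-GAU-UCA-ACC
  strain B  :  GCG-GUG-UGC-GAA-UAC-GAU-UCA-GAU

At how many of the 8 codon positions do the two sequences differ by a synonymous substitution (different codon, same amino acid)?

Codon 1: AUC Ile / GCG Ala — nonsynonymous.
Codon 2: GUG Val / GUG Val — identical.
Codon 3: GCA Ala / UGC Cys — nonsynonymous.
Codon 4: GAA Glu / GAA Glu — identical.
Codon 5: UAC Tyr / UAC Tyr — identical.
Codon 6: GAU Asp / GAU Asp — identical.
Codon 7: UCA Ser / UCA Ser — identical.
Codon 8: ACC Thr / GAU Asp — nonsynonymous.
Synonymous differences: 0.

0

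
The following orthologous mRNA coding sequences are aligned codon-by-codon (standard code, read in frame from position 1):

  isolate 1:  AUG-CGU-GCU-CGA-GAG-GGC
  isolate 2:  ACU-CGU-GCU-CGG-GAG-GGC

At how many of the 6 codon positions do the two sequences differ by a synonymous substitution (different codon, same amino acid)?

Codon 1: AUG Met / ACU Thr — nonsynonymous.
Codon 2: CGU Arg / CGU Arg — identical.
Codon 3: GCU Ala / GCU Ala — identical.
Codon 4: CGA Arg / CGG Arg — synonymous.
Codon 5: GAG Glu / GAG Glu — identical.
Codon 6: GGC Gly / GGC Gly — identical.
Synonymous differences: 1.

1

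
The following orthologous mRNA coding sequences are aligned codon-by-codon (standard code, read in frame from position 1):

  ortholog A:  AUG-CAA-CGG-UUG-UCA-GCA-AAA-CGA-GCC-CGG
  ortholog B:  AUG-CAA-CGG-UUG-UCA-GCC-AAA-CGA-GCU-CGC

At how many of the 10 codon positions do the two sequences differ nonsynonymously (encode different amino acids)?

0

Codon 1: AUG Met / AUG Met — identical.
Codon 2: CAA Gln / CAA Gln — identical.
Codon 3: CGG Arg / CGG Arg — identical.
Codon 4: UUG Leu / UUG Leu — identical.
Codon 5: UCA Ser / UCA Ser — identical.
Codon 6: GCA Ala / GCC Ala — synonymous.
Codon 7: AAA Lys / AAA Lys — identical.
Codon 8: CGA Arg / CGA Arg — identical.
Codon 9: GCC Ala / GCU Ala — synonymous.
Codon 10: CGG Arg / CGC Arg — synonymous.
Nonsynonymous differences: 0.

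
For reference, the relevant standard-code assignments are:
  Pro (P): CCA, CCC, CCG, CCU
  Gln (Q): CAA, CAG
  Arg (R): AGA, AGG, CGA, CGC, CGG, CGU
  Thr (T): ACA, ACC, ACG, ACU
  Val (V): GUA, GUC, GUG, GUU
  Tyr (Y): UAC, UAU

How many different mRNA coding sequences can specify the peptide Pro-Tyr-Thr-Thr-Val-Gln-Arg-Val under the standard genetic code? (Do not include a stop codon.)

24576

Pro: 4 codons.
Tyr: 2 codons.
Thr: 4 codons.
Thr: 4 codons.
Val: 4 codons.
Gln: 2 codons.
Arg: 6 codons.
Val: 4 codons.
4 × 2 × 4 × 4 × 4 × 2 × 6 × 4 = 24576.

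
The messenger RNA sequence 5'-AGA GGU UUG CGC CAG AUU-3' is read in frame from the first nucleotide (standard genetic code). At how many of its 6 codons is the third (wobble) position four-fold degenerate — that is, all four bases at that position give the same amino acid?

Codon 1 AGA (Arg): third position 2-fold.
Codon 2 GGU (Gly): third position 4-fold.
Codon 3 UUG (Leu): third position 2-fold.
Codon 4 CGC (Arg): third position 4-fold.
Codon 5 CAG (Gln): third position 2-fold.
Codon 6 AUU (Ile): third position 3-fold.
Four-fold degenerate third positions: 2.

2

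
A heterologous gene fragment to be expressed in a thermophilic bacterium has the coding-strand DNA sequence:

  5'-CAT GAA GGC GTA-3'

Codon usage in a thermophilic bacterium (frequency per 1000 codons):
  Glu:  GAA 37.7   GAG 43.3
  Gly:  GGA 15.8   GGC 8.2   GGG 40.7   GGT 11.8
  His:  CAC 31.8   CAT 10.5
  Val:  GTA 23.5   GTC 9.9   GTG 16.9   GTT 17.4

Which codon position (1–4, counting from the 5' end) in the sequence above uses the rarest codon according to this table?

Codon 1 CAT (His): 10.5 per 1000.
Codon 2 GAA (Glu): 37.7 per 1000.
Codon 3 GGC (Gly): 8.2 per 1000.
Codon 4 GTA (Val): 23.5 per 1000.
Lowest frequency is 8.2 at codon 3.

3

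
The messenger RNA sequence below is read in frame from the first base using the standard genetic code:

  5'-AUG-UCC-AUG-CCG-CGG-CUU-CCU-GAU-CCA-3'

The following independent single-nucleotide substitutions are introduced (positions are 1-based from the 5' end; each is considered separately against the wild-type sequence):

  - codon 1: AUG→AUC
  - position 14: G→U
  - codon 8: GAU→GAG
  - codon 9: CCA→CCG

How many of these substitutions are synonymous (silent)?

1

Codon 1: AUG (Met) → AUC (Ile) — missense.
Codon 5: CGG (Arg) → CUG (Leu) — missense.
Codon 8: GAU (Asp) → GAG (Glu) — missense.
Codon 9: CCA (Pro) → CCG (Pro) — synonymous.
Synonymous: 1 of 4.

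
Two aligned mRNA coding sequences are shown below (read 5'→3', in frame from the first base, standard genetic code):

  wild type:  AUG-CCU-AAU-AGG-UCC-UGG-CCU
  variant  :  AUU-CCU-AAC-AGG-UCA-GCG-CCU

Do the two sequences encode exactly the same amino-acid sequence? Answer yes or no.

no

Codon 1: AUG Met / AUU Ile — nonsynonymous.
Codon 2: CCU Pro / CCU Pro — identical.
Codon 3: AAU Asn / AAC Asn — synonymous.
Codon 4: AGG Arg / AGG Arg — identical.
Codon 5: UCC Ser / UCA Ser — synonymous.
Codon 6: UGG Trp / GCG Ala — nonsynonymous.
Codon 7: CCU Pro / CCU Pro — identical.
Nonsynonymous differences: 2 → different protein.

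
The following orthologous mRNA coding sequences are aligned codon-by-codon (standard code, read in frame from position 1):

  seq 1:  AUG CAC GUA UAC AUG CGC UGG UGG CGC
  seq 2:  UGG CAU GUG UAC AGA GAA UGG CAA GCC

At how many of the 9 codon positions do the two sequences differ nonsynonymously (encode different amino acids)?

5

Codon 1: AUG Met / UGG Trp — nonsynonymous.
Codon 2: CAC His / CAU His — synonymous.
Codon 3: GUA Val / GUG Val — synonymous.
Codon 4: UAC Tyr / UAC Tyr — identical.
Codon 5: AUG Met / AGA Arg — nonsynonymous.
Codon 6: CGC Arg / GAA Glu — nonsynonymous.
Codon 7: UGG Trp / UGG Trp — identical.
Codon 8: UGG Trp / CAA Gln — nonsynonymous.
Codon 9: CGC Arg / GCC Ala — nonsynonymous.
Nonsynonymous differences: 5.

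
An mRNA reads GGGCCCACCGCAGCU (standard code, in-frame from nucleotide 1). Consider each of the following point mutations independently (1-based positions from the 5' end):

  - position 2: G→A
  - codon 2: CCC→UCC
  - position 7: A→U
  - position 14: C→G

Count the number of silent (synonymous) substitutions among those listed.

0

Codon 1: GGG (Gly) → GAG (Glu) — missense.
Codon 2: CCC (Pro) → UCC (Ser) — missense.
Codon 3: ACC (Thr) → UCC (Ser) — missense.
Codon 5: GCU (Ala) → GGU (Gly) — missense.
Synonymous: 0 of 4.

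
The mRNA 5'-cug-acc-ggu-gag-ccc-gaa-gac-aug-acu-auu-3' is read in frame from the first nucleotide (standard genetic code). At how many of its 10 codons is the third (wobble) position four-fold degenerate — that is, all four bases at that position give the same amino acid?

5

Codon 1 CUG (Leu): third position 4-fold.
Codon 2 ACC (Thr): third position 4-fold.
Codon 3 GGU (Gly): third position 4-fold.
Codon 4 GAG (Glu): third position 2-fold.
Codon 5 CCC (Pro): third position 4-fold.
Codon 6 GAA (Glu): third position 2-fold.
Codon 7 GAC (Asp): third position 2-fold.
Codon 8 AUG (Met): third position 1-fold.
Codon 9 ACU (Thr): third position 4-fold.
Codon 10 AUU (Ile): third position 3-fold.
Four-fold degenerate third positions: 5.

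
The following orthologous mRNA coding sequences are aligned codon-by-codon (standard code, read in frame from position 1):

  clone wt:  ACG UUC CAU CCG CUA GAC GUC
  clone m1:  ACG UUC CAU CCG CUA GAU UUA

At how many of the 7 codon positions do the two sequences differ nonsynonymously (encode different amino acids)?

Codon 1: ACG Thr / ACG Thr — identical.
Codon 2: UUC Phe / UUC Phe — identical.
Codon 3: CAU His / CAU His — identical.
Codon 4: CCG Pro / CCG Pro — identical.
Codon 5: CUA Leu / CUA Leu — identical.
Codon 6: GAC Asp / GAU Asp — synonymous.
Codon 7: GUC Val / UUA Leu — nonsynonymous.
Nonsynonymous differences: 1.

1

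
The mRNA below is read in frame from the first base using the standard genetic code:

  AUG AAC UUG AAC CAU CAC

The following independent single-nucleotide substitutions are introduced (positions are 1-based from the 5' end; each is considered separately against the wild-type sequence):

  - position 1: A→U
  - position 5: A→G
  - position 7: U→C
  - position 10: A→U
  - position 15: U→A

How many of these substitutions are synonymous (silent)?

1

Codon 1: AUG (Met) → UUG (Leu) — missense.
Codon 2: AAC (Asn) → AGC (Ser) — missense.
Codon 3: UUG (Leu) → CUG (Leu) — synonymous.
Codon 4: AAC (Asn) → UAC (Tyr) — missense.
Codon 5: CAU (His) → CAA (Gln) — missense.
Synonymous: 1 of 5.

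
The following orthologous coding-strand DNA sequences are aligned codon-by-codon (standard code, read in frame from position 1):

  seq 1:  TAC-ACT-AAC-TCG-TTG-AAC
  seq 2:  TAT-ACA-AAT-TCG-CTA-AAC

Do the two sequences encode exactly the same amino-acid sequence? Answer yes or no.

Codon 1: TAC Tyr / TAT Tyr — synonymous.
Codon 2: ACT Thr / ACA Thr — synonymous.
Codon 3: AAC Asn / AAT Asn — synonymous.
Codon 4: TCG Ser / TCG Ser — identical.
Codon 5: TTG Leu / CTA Leu — synonymous.
Codon 6: AAC Asn / AAC Asn — identical.
Nonsynonymous differences: 0 → same protein.

yes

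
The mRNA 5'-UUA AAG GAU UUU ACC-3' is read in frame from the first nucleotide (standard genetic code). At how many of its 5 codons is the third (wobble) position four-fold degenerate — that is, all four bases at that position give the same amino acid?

1

Codon 1 UUA (Leu): third position 2-fold.
Codon 2 AAG (Lys): third position 2-fold.
Codon 3 GAU (Asp): third position 2-fold.
Codon 4 UUU (Phe): third position 2-fold.
Codon 5 ACC (Thr): third position 4-fold.
Four-fold degenerate third positions: 1.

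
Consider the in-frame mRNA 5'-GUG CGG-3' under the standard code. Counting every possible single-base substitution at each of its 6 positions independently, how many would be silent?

7

Codon 1 (GUG, Val): 3 synonymous substitutions.
Codon 2 (CGG, Arg): 4 synonymous substitutions.
Total: 3 + 4 = 7.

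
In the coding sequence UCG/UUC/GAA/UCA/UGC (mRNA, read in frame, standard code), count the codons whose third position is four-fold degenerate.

Codon 1 UCG (Ser): third position 4-fold.
Codon 2 UUC (Phe): third position 2-fold.
Codon 3 GAA (Glu): third position 2-fold.
Codon 4 UCA (Ser): third position 4-fold.
Codon 5 UGC (Cys): third position 2-fold.
Four-fold degenerate third positions: 2.

2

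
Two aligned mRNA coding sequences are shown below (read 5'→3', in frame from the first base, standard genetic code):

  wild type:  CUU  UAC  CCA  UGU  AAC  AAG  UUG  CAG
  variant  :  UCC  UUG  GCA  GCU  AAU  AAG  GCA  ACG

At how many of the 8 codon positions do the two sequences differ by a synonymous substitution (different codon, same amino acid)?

Codon 1: CUU Leu / UCC Ser — nonsynonymous.
Codon 2: UAC Tyr / UUG Leu — nonsynonymous.
Codon 3: CCA Pro / GCA Ala — nonsynonymous.
Codon 4: UGU Cys / GCU Ala — nonsynonymous.
Codon 5: AAC Asn / AAU Asn — synonymous.
Codon 6: AAG Lys / AAG Lys — identical.
Codon 7: UUG Leu / GCA Ala — nonsynonymous.
Codon 8: CAG Gln / ACG Thr — nonsynonymous.
Synonymous differences: 1.

1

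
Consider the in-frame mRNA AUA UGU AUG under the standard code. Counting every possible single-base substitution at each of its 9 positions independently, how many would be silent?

Codon 1 (AUA, Ile): 2 synonymous substitutions.
Codon 2 (UGU, Cys): 1 synonymous substitution.
Codon 3 (AUG, Met): 0 synonymous substitutions.
Total: 2 + 1 + 0 = 3.

3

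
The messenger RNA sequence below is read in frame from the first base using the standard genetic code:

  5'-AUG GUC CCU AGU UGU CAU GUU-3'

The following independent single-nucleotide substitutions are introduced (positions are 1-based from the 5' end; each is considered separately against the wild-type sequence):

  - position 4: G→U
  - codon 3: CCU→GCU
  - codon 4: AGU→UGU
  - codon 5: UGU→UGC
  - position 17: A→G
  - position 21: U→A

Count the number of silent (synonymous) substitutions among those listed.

2

Codon 2: GUC (Val) → UUC (Phe) — missense.
Codon 3: CCU (Pro) → GCU (Ala) — missense.
Codon 4: AGU (Ser) → UGU (Cys) — missense.
Codon 5: UGU (Cys) → UGC (Cys) — synonymous.
Codon 6: CAU (His) → CGU (Arg) — missense.
Codon 7: GUU (Val) → GUA (Val) — synonymous.
Synonymous: 2 of 6.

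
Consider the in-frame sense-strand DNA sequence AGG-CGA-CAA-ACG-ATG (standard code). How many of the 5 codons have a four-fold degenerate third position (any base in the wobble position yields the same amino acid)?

2

Codon 1 AGG (Arg): third position 2-fold.
Codon 2 CGA (Arg): third position 4-fold.
Codon 3 CAA (Gln): third position 2-fold.
Codon 4 ACG (Thr): third position 4-fold.
Codon 5 ATG (Met): third position 1-fold.
Four-fold degenerate third positions: 2.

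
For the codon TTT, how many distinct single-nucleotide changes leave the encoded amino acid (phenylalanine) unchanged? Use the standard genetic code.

Position 1: none → 0 synonymous.
Position 2: none → 0 synonymous.
Position 3: TTC → 1 synonymous.
Total: 0 + 0 + 1 = 1.

1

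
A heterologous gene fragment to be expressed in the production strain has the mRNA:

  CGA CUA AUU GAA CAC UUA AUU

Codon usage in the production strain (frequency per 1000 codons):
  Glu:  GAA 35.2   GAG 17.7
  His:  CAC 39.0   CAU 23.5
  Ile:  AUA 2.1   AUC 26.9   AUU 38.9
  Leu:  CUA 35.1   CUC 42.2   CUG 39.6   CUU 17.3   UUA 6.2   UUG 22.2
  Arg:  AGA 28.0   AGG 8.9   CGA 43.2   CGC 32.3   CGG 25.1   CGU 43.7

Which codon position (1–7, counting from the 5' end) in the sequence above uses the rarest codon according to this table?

Codon 1 CGA (Arg): 43.2 per 1000.
Codon 2 CUA (Leu): 35.1 per 1000.
Codon 3 AUU (Ile): 38.9 per 1000.
Codon 4 GAA (Glu): 35.2 per 1000.
Codon 5 CAC (His): 39.0 per 1000.
Codon 6 UUA (Leu): 6.2 per 1000.
Codon 7 AUU (Ile): 38.9 per 1000.
Lowest frequency is 6.2 at codon 6.

6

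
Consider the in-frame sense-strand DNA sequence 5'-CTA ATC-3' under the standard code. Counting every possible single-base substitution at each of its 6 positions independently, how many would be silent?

Codon 1 (CTA, Leu): 4 synonymous substitutions.
Codon 2 (ATC, Ile): 2 synonymous substitutions.
Total: 4 + 2 = 6.

6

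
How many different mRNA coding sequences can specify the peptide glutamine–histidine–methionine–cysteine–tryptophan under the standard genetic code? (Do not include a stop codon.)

Gln: 2 codons.
His: 2 codons.
Met: 1 codon.
Cys: 2 codons.
Trp: 1 codon.
2 × 2 × 1 × 2 × 1 = 8.

8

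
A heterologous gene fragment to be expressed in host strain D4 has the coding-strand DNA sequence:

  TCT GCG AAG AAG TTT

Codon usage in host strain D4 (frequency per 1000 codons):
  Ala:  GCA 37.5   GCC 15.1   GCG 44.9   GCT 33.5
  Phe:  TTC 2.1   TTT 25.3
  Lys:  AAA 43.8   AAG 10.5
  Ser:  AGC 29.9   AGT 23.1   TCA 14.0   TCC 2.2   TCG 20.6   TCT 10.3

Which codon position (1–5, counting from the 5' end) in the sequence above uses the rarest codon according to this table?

Codon 1 TCT (Ser): 10.3 per 1000.
Codon 2 GCG (Ala): 44.9 per 1000.
Codon 3 AAG (Lys): 10.5 per 1000.
Codon 4 AAG (Lys): 10.5 per 1000.
Codon 5 TTT (Phe): 25.3 per 1000.
Lowest frequency is 10.3 at codon 1.

1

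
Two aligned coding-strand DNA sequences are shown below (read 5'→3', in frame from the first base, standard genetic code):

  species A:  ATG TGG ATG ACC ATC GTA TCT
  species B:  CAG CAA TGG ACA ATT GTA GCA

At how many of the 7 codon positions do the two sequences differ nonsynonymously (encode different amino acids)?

Codon 1: ATG Met / CAG Gln — nonsynonymous.
Codon 2: TGG Trp / CAA Gln — nonsynonymous.
Codon 3: ATG Met / TGG Trp — nonsynonymous.
Codon 4: ACC Thr / ACA Thr — synonymous.
Codon 5: ATC Ile / ATT Ile — synonymous.
Codon 6: GTA Val / GTA Val — identical.
Codon 7: TCT Ser / GCA Ala — nonsynonymous.
Nonsynonymous differences: 4.

4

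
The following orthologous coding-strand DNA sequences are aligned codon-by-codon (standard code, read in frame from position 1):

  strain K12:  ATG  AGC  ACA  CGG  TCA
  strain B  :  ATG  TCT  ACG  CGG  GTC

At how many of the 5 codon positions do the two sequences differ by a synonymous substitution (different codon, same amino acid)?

Codon 1: ATG Met / ATG Met — identical.
Codon 2: AGC Ser / TCT Ser — synonymous.
Codon 3: ACA Thr / ACG Thr — synonymous.
Codon 4: CGG Arg / CGG Arg — identical.
Codon 5: TCA Ser / GTC Val — nonsynonymous.
Synonymous differences: 2.

2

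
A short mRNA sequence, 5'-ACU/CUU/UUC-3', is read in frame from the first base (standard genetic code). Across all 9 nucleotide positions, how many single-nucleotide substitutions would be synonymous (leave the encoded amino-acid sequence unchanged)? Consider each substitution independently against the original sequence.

Codon 1 (ACU, Thr): 3 synonymous substitutions.
Codon 2 (CUU, Leu): 3 synonymous substitutions.
Codon 3 (UUC, Phe): 1 synonymous substitution.
Total: 3 + 3 + 1 = 7.

7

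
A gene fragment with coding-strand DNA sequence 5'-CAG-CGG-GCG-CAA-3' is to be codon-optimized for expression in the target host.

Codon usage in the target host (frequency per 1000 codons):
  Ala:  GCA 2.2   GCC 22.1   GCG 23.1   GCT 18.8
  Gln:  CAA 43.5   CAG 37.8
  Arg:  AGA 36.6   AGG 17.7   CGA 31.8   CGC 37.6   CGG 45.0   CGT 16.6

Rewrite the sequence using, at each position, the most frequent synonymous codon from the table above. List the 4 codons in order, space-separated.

Codon 1 (Gln): best is CAA at 43.5.
Codon 2 (Arg): best is CGG at 45.0.
Codon 3 (Ala): best is GCG at 23.1.
Codon 4 (Gln): best is CAA at 43.5.

CAA CGG GCG CAA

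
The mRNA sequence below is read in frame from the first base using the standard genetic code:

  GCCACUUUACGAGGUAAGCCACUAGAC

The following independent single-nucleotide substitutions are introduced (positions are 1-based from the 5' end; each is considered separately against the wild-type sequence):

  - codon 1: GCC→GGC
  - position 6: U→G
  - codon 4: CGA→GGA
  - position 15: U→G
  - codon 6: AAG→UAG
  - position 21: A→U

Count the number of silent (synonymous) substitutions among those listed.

3

Codon 1: GCC (Ala) → GGC (Gly) — missense.
Codon 2: ACU (Thr) → ACG (Thr) — synonymous.
Codon 4: CGA (Arg) → GGA (Gly) — missense.
Codon 5: GGU (Gly) → GGG (Gly) — synonymous.
Codon 6: AAG (Lys) → UAG (Stop) — nonsense.
Codon 7: CCA (Pro) → CCU (Pro) — synonymous.
Synonymous: 3 of 6.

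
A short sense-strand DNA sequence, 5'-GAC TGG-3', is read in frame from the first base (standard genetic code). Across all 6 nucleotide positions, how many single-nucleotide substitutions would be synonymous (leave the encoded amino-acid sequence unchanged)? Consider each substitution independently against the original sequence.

1

Codon 1 (GAC, Asp): 1 synonymous substitution.
Codon 2 (TGG, Trp): 0 synonymous substitutions.
Total: 1 + 0 = 1.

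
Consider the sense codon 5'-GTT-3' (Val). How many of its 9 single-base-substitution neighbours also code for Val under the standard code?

3

Position 1: none → 0 synonymous.
Position 2: none → 0 synonymous.
Position 3: GTC, GTA, GTG → 3 synonymous.
Total: 0 + 0 + 3 = 3.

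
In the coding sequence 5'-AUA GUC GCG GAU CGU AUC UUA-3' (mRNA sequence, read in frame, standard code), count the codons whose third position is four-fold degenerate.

Codon 1 AUA (Ile): third position 3-fold.
Codon 2 GUC (Val): third position 4-fold.
Codon 3 GCG (Ala): third position 4-fold.
Codon 4 GAU (Asp): third position 2-fold.
Codon 5 CGU (Arg): third position 4-fold.
Codon 6 AUC (Ile): third position 3-fold.
Codon 7 UUA (Leu): third position 2-fold.
Four-fold degenerate third positions: 3.

3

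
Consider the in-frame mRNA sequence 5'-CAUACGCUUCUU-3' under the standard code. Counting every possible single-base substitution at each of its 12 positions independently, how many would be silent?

10

Codon 1 (CAU, His): 1 synonymous substitution.
Codon 2 (ACG, Thr): 3 synonymous substitutions.
Codon 3 (CUU, Leu): 3 synonymous substitutions.
Codon 4 (CUU, Leu): 3 synonymous substitutions.
Total: 1 + 3 + 3 + 3 = 10.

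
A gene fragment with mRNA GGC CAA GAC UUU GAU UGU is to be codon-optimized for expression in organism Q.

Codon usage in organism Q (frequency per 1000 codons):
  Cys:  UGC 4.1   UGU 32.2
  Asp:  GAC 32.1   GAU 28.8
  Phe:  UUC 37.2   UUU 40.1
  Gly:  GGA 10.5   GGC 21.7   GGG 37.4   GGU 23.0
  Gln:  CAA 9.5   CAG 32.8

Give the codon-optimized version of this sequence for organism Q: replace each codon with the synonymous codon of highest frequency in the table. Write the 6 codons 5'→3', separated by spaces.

GGG CAG GAC UUU GAC UGU

Codon 1 (Gly): best is GGG at 37.4.
Codon 2 (Gln): best is CAG at 32.8.
Codon 3 (Asp): best is GAC at 32.1.
Codon 4 (Phe): best is UUU at 40.1.
Codon 5 (Asp): best is GAC at 32.1.
Codon 6 (Cys): best is UGU at 32.2.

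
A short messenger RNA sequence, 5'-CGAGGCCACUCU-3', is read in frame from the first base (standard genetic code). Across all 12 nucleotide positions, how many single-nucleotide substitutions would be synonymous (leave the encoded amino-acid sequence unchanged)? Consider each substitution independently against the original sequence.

Codon 1 (CGA, Arg): 4 synonymous substitutions.
Codon 2 (GGC, Gly): 3 synonymous substitutions.
Codon 3 (CAC, His): 1 synonymous substitution.
Codon 4 (UCU, Ser): 3 synonymous substitutions.
Total: 4 + 3 + 1 + 3 = 11.

11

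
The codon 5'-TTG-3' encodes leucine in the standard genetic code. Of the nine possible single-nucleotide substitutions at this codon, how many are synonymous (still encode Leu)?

2

Position 1: CTG → 1 synonymous.
Position 2: none → 0 synonymous.
Position 3: TTA → 1 synonymous.
Total: 1 + 0 + 1 = 2.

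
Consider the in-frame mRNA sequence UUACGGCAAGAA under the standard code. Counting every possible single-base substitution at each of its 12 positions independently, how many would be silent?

Codon 1 (UUA, Leu): 2 synonymous substitutions.
Codon 2 (CGG, Arg): 4 synonymous substitutions.
Codon 3 (CAA, Gln): 1 synonymous substitution.
Codon 4 (GAA, Glu): 1 synonymous substitution.
Total: 2 + 4 + 1 + 1 = 8.

8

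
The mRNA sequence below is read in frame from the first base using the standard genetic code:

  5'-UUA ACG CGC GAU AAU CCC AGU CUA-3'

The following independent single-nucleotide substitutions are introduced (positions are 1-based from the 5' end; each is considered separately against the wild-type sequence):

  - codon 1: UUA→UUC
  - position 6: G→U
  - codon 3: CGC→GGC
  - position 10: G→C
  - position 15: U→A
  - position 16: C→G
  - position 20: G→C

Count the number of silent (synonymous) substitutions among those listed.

Codon 1: UUA (Leu) → UUC (Phe) — missense.
Codon 2: ACG (Thr) → ACU (Thr) — synonymous.
Codon 3: CGC (Arg) → GGC (Gly) — missense.
Codon 4: GAU (Asp) → CAU (His) — missense.
Codon 5: AAU (Asn) → AAA (Lys) — missense.
Codon 6: CCC (Pro) → GCC (Ala) — missense.
Codon 7: AGU (Ser) → ACU (Thr) — missense.
Synonymous: 1 of 7.

1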